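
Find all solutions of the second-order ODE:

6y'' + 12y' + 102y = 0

Characteristic equation: 6r² + 12r + 102 = 0
Divide by 6: r² + 2r + 17 = 0
Roots: r = -1 ± 4i (complex conjugates)
General solution: y = e^(-x)(C₁cos(4x) + C₂sin(4x))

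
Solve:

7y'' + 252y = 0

Characteristic equation: 7r² + 252 = 0
Divide by 7: r² + 36 = 0
Roots: r = ±6i (complex conjugates)
General solution: y = C₁cos(6x) + C₂sin(6x)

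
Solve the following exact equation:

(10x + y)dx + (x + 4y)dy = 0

Verify exactness: ∂M/∂y = ∂N/∂x ✓
Find F(x,y) such that ∂F/∂x = M, ∂F/∂y = N
Solution: 5x² + xy + 2y² = C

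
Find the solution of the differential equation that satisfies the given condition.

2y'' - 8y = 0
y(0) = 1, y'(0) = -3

General solution: y = C₁e^(2x) + C₂e^(-2x)
Applying ICs: C₁ = -1/4, C₂ = 5/4
Particular solution: y = -(1/4)e^(2x) + (5/4)e^(-2x)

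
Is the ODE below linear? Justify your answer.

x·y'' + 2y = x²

Yes. Linear (y and its derivatives appear to the first power only, no products of y terms)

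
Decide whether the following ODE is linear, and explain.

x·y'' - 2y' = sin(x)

Linear (y and its derivatives appear to the first power only, no products of y terms)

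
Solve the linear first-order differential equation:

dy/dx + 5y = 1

Using integrating factor method:

General solution: y = 1/5 + Ce^(-5x)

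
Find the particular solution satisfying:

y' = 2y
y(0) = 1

General solution: y = Ce^(2x)
Applying IC y(0) = 1:
Particular solution: y = e^(2x)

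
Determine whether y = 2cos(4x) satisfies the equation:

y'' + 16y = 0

Verification:
y'' = -32cos(4x)
y'' + 16y = 0 ✓

Yes, it is a solution.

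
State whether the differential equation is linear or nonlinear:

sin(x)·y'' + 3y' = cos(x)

Linear (y and its derivatives appear to the first power only, no products of y terms)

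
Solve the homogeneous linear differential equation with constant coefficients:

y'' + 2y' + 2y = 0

Characteristic equation: r² + 2r + 2 = 0
Roots: r = -1 ± i (complex conjugates)
General solution: y = e^(-x)(C₁cos(x) + C₂sin(x))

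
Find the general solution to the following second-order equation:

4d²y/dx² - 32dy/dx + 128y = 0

Characteristic equation: 4r² - 32r + 128 = 0
Divide by 4: r² - 8r + 32 = 0
Roots: r = 4 ± 4i (complex conjugates)
General solution: y = e^(4x)(C₁cos(4x) + C₂sin(4x))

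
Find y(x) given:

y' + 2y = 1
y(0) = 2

General solution: y = 1/2 + Ce^(-2x)
Applying y(0) = 2: C = 2 - 1/2 = 3/2
Particular solution: y = 1/2 + (3/2)e^(-2x)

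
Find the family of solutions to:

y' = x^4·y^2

Separating variables and integrating:
-1/y = x^5/5 + C

General solution: y^-1 = (-1/5)x^5 + C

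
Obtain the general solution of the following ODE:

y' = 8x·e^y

Separating variables and integrating:
-e^(-y) = 4x² + C

General solution: y = -ln(C - 4x²)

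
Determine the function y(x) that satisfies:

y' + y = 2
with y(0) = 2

General solution: y = 2 + Ce^(-x)
Applying y(0) = 2: C = 2 - 2 = 0
Particular solution: y = 2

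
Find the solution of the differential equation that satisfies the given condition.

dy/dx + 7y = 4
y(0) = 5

General solution: y = 4/7 + Ce^(-7x)
Applying y(0) = 5: C = 5 - 4/7 = 31/7
Particular solution: y = 4/7 + (31/7)e^(-7x)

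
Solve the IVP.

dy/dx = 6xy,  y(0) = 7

General solution: y = Ce^(3x²)
Applying IC y(0) = 7:
Particular solution: y = 7e^(3x²)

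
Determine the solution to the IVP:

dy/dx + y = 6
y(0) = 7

General solution: y = 6 + Ce^(-x)
Applying y(0) = 7: C = 7 - 6 = 1
Particular solution: y = 6 + e^(-x)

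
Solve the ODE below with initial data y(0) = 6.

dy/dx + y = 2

General solution: y = 2 + Ce^(-x)
Applying y(0) = 6: C = 6 - 2 = 4
Particular solution: y = 2 + 4e^(-x)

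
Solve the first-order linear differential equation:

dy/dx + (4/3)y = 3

Using integrating factor method:

General solution: y = 9/4 + Ce^(-4x/3)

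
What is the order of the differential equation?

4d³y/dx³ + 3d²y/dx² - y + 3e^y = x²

The order is 3 (highest derivative is of order 3).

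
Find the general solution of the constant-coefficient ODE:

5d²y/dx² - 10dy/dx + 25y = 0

Characteristic equation: 5r² - 10r + 25 = 0
Divide by 5: r² - 2r + 5 = 0
Roots: r = 1 ± 2i (complex conjugates)
General solution: y = e^x(C₁cos(2x) + C₂sin(2x))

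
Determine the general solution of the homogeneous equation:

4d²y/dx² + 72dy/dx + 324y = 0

Characteristic equation: 4r² + 72r + 324 = 0
Divide by 4: r² + 18r + 81 = 0
Factored: (r + 9)² = 0
Repeated root: r = -9
General solution: y = (C₁ + C₂x)e^(-9x)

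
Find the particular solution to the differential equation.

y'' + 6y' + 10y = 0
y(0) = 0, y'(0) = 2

General solution: y = e^(-3x)(C₁cos(x) + C₂sin(x))
Complex roots r = -3 ± i
Applying ICs: C₁ = 0, C₂ = 2
Particular solution: y = e^(-3x)(2sin(x))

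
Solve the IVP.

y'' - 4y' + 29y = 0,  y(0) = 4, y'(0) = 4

General solution: y = e^(2x)(C₁cos(5x) + C₂sin(5x))
Complex roots r = 2 ± 5i
Applying ICs: C₁ = 4, C₂ = -4/5
Particular solution: y = e^(2x)(4cos(5x) - (4/5)sin(5x))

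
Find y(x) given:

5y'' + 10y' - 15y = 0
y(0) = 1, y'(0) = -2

General solution: y = C₁e^x + C₂e^(-3x)
Applying ICs: C₁ = 1/4, C₂ = 3/4
Particular solution: y = (1/4)e^x + (3/4)e^(-3x)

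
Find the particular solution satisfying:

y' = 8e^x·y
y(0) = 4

General solution: y = Ce^(8e^x)
Applying IC y(0) = 4:
Particular solution: y = 4e^(8(e^x - 1))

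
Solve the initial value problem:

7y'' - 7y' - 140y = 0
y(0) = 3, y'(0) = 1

General solution: y = C₁e^(5x) + C₂e^(-4x)
Applying ICs: C₁ = 13/9, C₂ = 14/9
Particular solution: y = (13/9)e^(5x) + (14/9)e^(-4x)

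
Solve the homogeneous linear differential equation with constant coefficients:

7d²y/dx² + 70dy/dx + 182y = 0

Characteristic equation: 7r² + 70r + 182 = 0
Divide by 7: r² + 10r + 26 = 0
Roots: r = -5 ± i (complex conjugates)
General solution: y = e^(-5x)(C₁cos(x) + C₂sin(x))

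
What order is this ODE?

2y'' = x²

The order is 2 (highest derivative is of order 2).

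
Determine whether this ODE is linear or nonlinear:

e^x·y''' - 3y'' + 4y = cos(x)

Linear (y and its derivatives appear to the first power only, no products of y terms)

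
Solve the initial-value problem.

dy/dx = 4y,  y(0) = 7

General solution: y = Ce^(4x)
Applying IC y(0) = 7:
Particular solution: y = 7e^(4x)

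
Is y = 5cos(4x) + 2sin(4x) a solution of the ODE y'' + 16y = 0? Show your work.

Verification:
y'' = -80cos(4x) - 32sin(4x)
y'' + 16y = 0 ✓

Yes, it is a solution.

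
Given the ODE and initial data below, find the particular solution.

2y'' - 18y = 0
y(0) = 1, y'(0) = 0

General solution: y = C₁e^(3x) + C₂e^(-3x)
Applying ICs: C₁ = 1/2, C₂ = 1/2
Particular solution: y = (1/2)e^(3x) + (1/2)e^(-3x)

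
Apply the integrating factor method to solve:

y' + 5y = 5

Using integrating factor method:

General solution: y = 1 + Ce^(-5x)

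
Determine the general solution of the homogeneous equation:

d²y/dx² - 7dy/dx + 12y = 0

Characteristic equation: r² - 7r + 12 = 0
Roots: r = 4, 3 (distinct real)
General solution: y = C₁e^(4x) + C₂e^(3x)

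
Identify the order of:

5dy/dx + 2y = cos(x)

The order is 1 (highest derivative is of order 1).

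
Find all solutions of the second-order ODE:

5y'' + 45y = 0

Characteristic equation: 5r² + 45 = 0
Divide by 5: r² + 9 = 0
Roots: r = ±3i (complex conjugates)
General solution: y = C₁cos(3x) + C₂sin(3x)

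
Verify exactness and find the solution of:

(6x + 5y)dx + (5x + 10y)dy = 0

Verify exactness: ∂M/∂y = ∂N/∂x ✓
Find F(x,y) such that ∂F/∂x = M, ∂F/∂y = N
Solution: 3x² + 5xy + 5y² = C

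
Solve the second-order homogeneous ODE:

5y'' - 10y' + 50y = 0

Characteristic equation: 5r² - 10r + 50 = 0
Divide by 5: r² - 2r + 10 = 0
Roots: r = 1 ± 3i (complex conjugates)
General solution: y = e^x(C₁cos(3x) + C₂sin(3x))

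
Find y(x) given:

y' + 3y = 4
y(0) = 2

General solution: y = 4/3 + Ce^(-3x)
Applying y(0) = 2: C = 2 - 4/3 = 2/3
Particular solution: y = 4/3 + (2/3)e^(-3x)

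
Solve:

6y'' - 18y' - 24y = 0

Characteristic equation: 6r² - 18r - 24 = 0
Divide by 6: r² - 3r - 4 = 0
Roots: r = 4, -1 (distinct real)
General solution: y = C₁e^(4x) + C₂e^(-x)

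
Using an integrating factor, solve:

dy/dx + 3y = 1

Using integrating factor method:

General solution: y = 1/3 + Ce^(-3x)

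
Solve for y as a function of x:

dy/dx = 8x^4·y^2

Separating variables and integrating:
-1/y = 8x^5/5 + C

General solution: y^-1 = (-8/5)x^5 + C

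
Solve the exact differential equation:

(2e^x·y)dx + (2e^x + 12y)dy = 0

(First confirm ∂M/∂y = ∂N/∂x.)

Verify exactness: ∂M/∂y = ∂N/∂x ✓
Find F(x,y) such that ∂F/∂x = M, ∂F/∂y = N
Solution: 2e^x·y + 6y² = C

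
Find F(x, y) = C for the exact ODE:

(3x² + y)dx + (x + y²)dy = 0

Verify exactness: ∂M/∂y = ∂N/∂x ✓
Find F(x,y) such that ∂F/∂x = M, ∂F/∂y = N
Solution: x³ + xy + y³/3 = C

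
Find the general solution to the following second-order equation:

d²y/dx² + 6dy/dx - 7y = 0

Characteristic equation: r² + 6r - 7 = 0
Roots: r = 1, -7 (distinct real)
General solution: y = C₁e^x + C₂e^(-7x)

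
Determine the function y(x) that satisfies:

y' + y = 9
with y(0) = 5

General solution: y = 9 + Ce^(-x)
Applying y(0) = 5: C = 5 - 9 = -4
Particular solution: y = 9 - 4e^(-x)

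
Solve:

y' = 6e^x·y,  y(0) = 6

General solution: y = Ce^(6e^x)
Applying IC y(0) = 6:
Particular solution: y = 6e^(6(e^x - 1))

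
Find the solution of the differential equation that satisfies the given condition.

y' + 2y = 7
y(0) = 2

General solution: y = 7/2 + Ce^(-2x)
Applying y(0) = 2: C = 2 - 7/2 = -3/2
Particular solution: y = 7/2 - (3/2)e^(-2x)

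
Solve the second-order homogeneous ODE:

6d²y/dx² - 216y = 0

Characteristic equation: 6r² - 216 = 0
Divide by 6: r² - 36 = 0
Roots: r = 6, -6 (distinct real)
General solution: y = C₁e^(6x) + C₂e^(-6x)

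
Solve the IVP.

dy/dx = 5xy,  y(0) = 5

General solution: y = Ce^(5x²/2)
Applying IC y(0) = 5:
Particular solution: y = 5e^(5x²/2)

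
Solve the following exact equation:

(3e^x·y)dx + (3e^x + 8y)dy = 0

Verify exactness: ∂M/∂y = ∂N/∂x ✓
Find F(x,y) such that ∂F/∂x = M, ∂F/∂y = N
Solution: 3e^x·y + 4y² = C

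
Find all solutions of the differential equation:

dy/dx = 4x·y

Separating variables and integrating:
ln|y| = 2x^2 + C

General solution: y = Ce^(2x^2)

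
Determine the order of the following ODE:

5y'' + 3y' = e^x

The order is 2 (highest derivative is of order 2).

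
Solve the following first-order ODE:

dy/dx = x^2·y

Separating variables and integrating:
ln|y| = x^3/3 + C

General solution: y = Ce^(x^3/3)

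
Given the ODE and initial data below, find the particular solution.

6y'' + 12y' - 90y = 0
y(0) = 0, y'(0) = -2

General solution: y = C₁e^(3x) + C₂e^(-5x)
Applying ICs: C₁ = -1/4, C₂ = 1/4
Particular solution: y = -(1/4)e^(3x) + (1/4)e^(-5x)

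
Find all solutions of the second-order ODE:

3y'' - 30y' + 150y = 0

Characteristic equation: 3r² - 30r + 150 = 0
Divide by 3: r² - 10r + 50 = 0
Roots: r = 5 ± 5i (complex conjugates)
General solution: y = e^(5x)(C₁cos(5x) + C₂sin(5x))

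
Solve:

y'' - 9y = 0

Characteristic equation: r² - 9 = 0
Roots: r = 3, -3 (distinct real)
General solution: y = C₁e^(3x) + C₂e^(-3x)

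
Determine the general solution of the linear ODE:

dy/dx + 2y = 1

Using integrating factor method:

General solution: y = 1/2 + Ce^(-2x)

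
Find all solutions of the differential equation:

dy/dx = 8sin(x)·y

Separating variables and integrating:
ln|y| = -8cos(x) + C

General solution: y = Ce^(-8cos(x))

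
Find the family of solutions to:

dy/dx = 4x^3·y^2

Separating variables and integrating:
-1/y = x^4 + C

General solution: y^-1 = -x^4 + C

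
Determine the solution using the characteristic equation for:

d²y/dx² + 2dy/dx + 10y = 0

Characteristic equation: r² + 2r + 10 = 0
Roots: r = -1 ± 3i (complex conjugates)
General solution: y = e^(-x)(C₁cos(3x) + C₂sin(3x))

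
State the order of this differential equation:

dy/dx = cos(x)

The order is 1 (highest derivative is of order 1).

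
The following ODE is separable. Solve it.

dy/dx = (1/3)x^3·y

Separating variables and integrating:
ln|y| = x^4/12 + C

General solution: y = Ce^(x^4/12)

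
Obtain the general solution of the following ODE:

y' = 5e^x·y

Separating variables and integrating:
ln|y| = 5e^x + C

General solution: y = Ce^(5e^x)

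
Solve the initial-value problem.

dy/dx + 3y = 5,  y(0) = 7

General solution: y = 5/3 + Ce^(-3x)
Applying y(0) = 7: C = 7 - 5/3 = 16/3
Particular solution: y = 5/3 + (16/3)e^(-3x)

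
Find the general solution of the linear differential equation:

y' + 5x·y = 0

Using integrating factor method:

General solution: y = Ce^(-5x^2/2)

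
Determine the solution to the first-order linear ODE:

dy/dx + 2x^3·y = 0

Using integrating factor method:

General solution: y = Ce^(-x^4/2)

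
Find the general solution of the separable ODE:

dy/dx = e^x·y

Separating variables and integrating:
ln|y| = e^x + C

General solution: y = Ce^(e^x)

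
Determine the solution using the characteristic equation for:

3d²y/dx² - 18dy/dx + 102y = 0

Characteristic equation: 3r² - 18r + 102 = 0
Divide by 3: r² - 6r + 34 = 0
Roots: r = 3 ± 5i (complex conjugates)
General solution: y = e^(3x)(C₁cos(5x) + C₂sin(5x))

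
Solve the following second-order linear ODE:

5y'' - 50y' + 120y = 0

Characteristic equation: 5r² - 50r + 120 = 0
Divide by 5: r² - 10r + 24 = 0
Roots: r = 4, 6 (distinct real)
General solution: y = C₁e^(4x) + C₂e^(6x)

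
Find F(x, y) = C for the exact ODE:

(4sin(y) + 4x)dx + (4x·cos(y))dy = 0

Verify exactness: ∂M/∂y = ∂N/∂x ✓
Find F(x,y) such that ∂F/∂x = M, ∂F/∂y = N
Solution: 4x·sin(y) + 2x² = C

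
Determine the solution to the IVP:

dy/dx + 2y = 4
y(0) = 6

General solution: y = 2 + Ce^(-2x)
Applying y(0) = 6: C = 6 - 2 = 4
Particular solution: y = 2 + 4e^(-2x)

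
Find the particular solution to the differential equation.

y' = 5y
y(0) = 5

General solution: y = Ce^(5x)
Applying IC y(0) = 5:
Particular solution: y = 5e^(5x)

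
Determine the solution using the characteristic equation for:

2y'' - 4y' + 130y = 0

Characteristic equation: 2r² - 4r + 130 = 0
Divide by 2: r² - 2r + 65 = 0
Roots: r = 1 ± 8i (complex conjugates)
General solution: y = e^x(C₁cos(8x) + C₂sin(8x))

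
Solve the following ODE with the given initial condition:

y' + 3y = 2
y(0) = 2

General solution: y = 2/3 + Ce^(-3x)
Applying y(0) = 2: C = 2 - 2/3 = 4/3
Particular solution: y = 2/3 + (4/3)e^(-3x)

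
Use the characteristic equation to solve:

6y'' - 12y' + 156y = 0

Characteristic equation: 6r² - 12r + 156 = 0
Divide by 6: r² - 2r + 26 = 0
Roots: r = 1 ± 5i (complex conjugates)
General solution: y = e^x(C₁cos(5x) + C₂sin(5x))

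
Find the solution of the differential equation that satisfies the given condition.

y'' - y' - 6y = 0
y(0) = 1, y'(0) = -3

General solution: y = C₁e^(3x) + C₂e^(-2x)
Applying ICs: C₁ = -1/5, C₂ = 6/5
Particular solution: y = -(1/5)e^(3x) + (6/5)e^(-2x)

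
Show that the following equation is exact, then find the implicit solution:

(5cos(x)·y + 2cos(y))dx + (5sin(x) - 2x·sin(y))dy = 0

Verify exactness: ∂M/∂y = ∂N/∂x ✓
Find F(x,y) such that ∂F/∂x = M, ∂F/∂y = N
Solution: 5sin(x)·y + 2x·cos(y) = C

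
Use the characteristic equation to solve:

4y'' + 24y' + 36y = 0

Characteristic equation: 4r² + 24r + 36 = 0
Divide by 4: r² + 6r + 9 = 0
Factored: (r + 3)² = 0
Repeated root: r = -3
General solution: y = (C₁ + C₂x)e^(-3x)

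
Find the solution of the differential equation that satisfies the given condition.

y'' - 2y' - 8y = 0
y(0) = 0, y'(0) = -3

General solution: y = C₁e^(4x) + C₂e^(-2x)
Applying ICs: C₁ = -1/2, C₂ = 1/2
Particular solution: y = -(1/2)e^(4x) + (1/2)e^(-2x)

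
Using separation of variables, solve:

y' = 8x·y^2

Separating variables and integrating:
-1/y = 4x^2 + C

General solution: y^-1 = -4x^2 + C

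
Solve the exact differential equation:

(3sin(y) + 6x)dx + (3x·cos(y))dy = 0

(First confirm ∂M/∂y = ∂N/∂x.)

Verify exactness: ∂M/∂y = ∂N/∂x ✓
Find F(x,y) such that ∂F/∂x = M, ∂F/∂y = N
Solution: 3x·sin(y) + 3x² = C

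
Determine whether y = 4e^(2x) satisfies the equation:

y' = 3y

Verification:
y = 4e^(2x)
y' = 8e^(2x)
But 3y = 12e^(2x)
y' ≠ 3y — the derivative does not match

No, it is not a solution.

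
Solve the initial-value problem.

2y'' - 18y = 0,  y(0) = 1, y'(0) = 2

General solution: y = C₁e^(3x) + C₂e^(-3x)
Applying ICs: C₁ = 5/6, C₂ = 1/6
Particular solution: y = (5/6)e^(3x) + (1/6)e^(-3x)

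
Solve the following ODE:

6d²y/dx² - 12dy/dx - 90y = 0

Characteristic equation: 6r² - 12r - 90 = 0
Divide by 6: r² - 2r - 15 = 0
Roots: r = 5, -3 (distinct real)
General solution: y = C₁e^(5x) + C₂e^(-3x)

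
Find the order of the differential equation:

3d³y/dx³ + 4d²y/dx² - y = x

The order is 3 (highest derivative is of order 3).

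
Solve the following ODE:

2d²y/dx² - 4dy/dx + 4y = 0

Characteristic equation: 2r² - 4r + 4 = 0
Divide by 2: r² - 2r + 2 = 0
Roots: r = 1 ± i (complex conjugates)
General solution: y = e^x(C₁cos(x) + C₂sin(x))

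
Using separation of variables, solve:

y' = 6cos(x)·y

Separating variables and integrating:
ln|y| = 6sin(x) + C

General solution: y = Ce^(6sin(x))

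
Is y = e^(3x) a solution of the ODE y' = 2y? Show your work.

Verification:
y = e^(3x)
y' = 3e^(3x)
But 2y = 2e^(3x)
y' ≠ 2y — the derivative does not match

No, it is not a solution.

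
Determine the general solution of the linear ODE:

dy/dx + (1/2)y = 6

Using integrating factor method:

General solution: y = 12 + Ce^(-x/2)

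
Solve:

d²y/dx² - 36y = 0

Characteristic equation: r² - 36 = 0
Roots: r = 6, -6 (distinct real)
General solution: y = C₁e^(6x) + C₂e^(-6x)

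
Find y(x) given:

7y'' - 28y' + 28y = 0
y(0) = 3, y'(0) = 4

General solution: y = (C₁ + C₂x)e^(2x)
Repeated root r = 2
Applying ICs: C₁ = 3, C₂ = -2
Particular solution: y = (3 - 2x)e^(2x)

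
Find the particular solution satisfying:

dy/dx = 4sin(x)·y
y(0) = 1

General solution: y = Ce^(-4cos(x))
Applying IC y(0) = 1:
Particular solution: y = e^(4(1-cos(x)))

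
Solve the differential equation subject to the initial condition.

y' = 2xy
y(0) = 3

General solution: y = Ce^(x²)
Applying IC y(0) = 3:
Particular solution: y = 3e^(x²)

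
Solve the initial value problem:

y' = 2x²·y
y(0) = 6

General solution: y = Ce^(2x³/3)
Applying IC y(0) = 6:
Particular solution: y = 6e^(2x³/3)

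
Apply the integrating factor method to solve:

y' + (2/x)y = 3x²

Using integrating factor method:

General solution: y = (3/5)x^3 + Cx^(-2)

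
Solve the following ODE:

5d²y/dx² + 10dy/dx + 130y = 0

Characteristic equation: 5r² + 10r + 130 = 0
Divide by 5: r² + 2r + 26 = 0
Roots: r = -1 ± 5i (complex conjugates)
General solution: y = e^(-x)(C₁cos(5x) + C₂sin(5x))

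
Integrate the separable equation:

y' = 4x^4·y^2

Separating variables and integrating:
-1/y = 4x^5/5 + C

General solution: y^-1 = (-4/5)x^5 + C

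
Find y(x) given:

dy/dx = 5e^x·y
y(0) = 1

General solution: y = Ce^(5e^x)
Applying IC y(0) = 1:
Particular solution: y = e^(5(e^x - 1))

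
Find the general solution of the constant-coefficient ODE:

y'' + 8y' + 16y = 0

Characteristic equation: r² + 8r + 16 = 0
Factored: (r + 4)² = 0
Repeated root: r = -4
General solution: y = (C₁ + C₂x)e^(-4x)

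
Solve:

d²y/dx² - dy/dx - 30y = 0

Characteristic equation: r² - r - 30 = 0
Roots: r = 6, -5 (distinct real)
General solution: y = C₁e^(6x) + C₂e^(-5x)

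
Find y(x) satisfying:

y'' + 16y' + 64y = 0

Characteristic equation: r² + 16r + 64 = 0
Factored: (r + 8)² = 0
Repeated root: r = -8
General solution: y = (C₁ + C₂x)e^(-8x)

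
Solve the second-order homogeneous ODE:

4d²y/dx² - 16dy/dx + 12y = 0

Characteristic equation: 4r² - 16r + 12 = 0
Divide by 4: r² - 4r + 3 = 0
Roots: r = 1, 3 (distinct real)
General solution: y = C₁e^x + C₂e^(3x)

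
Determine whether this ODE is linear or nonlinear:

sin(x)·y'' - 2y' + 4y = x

Linear (y and its derivatives appear to the first power only, no products of y terms)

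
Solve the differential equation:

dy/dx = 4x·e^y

Separating variables and integrating:
-e^(-y) = 2x² + C

General solution: y = -ln(C - 2x²)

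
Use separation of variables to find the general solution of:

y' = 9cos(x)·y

Separating variables and integrating:
ln|y| = 9sin(x) + C

General solution: y = Ce^(9sin(x))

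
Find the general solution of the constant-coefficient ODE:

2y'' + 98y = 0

Characteristic equation: 2r² + 98 = 0
Divide by 2: r² + 49 = 0
Roots: r = ±7i (complex conjugates)
General solution: y = C₁cos(7x) + C₂sin(7x)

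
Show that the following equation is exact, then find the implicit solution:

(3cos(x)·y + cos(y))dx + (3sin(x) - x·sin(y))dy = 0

Verify exactness: ∂M/∂y = ∂N/∂x ✓
Find F(x,y) such that ∂F/∂x = M, ∂F/∂y = N
Solution: 3sin(x)·y + x·cos(y) = C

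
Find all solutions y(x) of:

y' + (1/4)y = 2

Using integrating factor method:

General solution: y = 8 + Ce^(-x/4)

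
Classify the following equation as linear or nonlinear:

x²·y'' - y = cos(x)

Linear (y and its derivatives appear to the first power only, no products of y terms)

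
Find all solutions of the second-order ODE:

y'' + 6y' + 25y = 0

Characteristic equation: r² + 6r + 25 = 0
Roots: r = -3 ± 4i (complex conjugates)
General solution: y = e^(-3x)(C₁cos(4x) + C₂sin(4x))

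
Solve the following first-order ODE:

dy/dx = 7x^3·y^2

Separating variables and integrating:
-1/y = 7x^4/4 + C

General solution: y^-1 = (-7/4)x^4 + C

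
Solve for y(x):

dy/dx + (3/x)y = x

Using integrating factor method:

General solution: y = (1/5)x^2 + Cx^(-3)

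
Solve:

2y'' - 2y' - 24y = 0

Characteristic equation: 2r² - 2r - 24 = 0
Divide by 2: r² - r - 12 = 0
Roots: r = 4, -3 (distinct real)
General solution: y = C₁e^(4x) + C₂e^(-3x)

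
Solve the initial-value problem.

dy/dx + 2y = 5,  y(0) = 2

General solution: y = 5/2 + Ce^(-2x)
Applying y(0) = 2: C = 2 - 5/2 = -1/2
Particular solution: y = 5/2 - (1/2)e^(-2x)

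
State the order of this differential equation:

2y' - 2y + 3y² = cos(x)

The order is 1 (highest derivative is of order 1).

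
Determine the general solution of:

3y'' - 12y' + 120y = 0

Characteristic equation: 3r² - 12r + 120 = 0
Divide by 3: r² - 4r + 40 = 0
Roots: r = 2 ± 6i (complex conjugates)
General solution: y = e^(2x)(C₁cos(6x) + C₂sin(6x))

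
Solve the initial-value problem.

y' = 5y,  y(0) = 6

General solution: y = Ce^(5x)
Applying IC y(0) = 6:
Particular solution: y = 6e^(5x)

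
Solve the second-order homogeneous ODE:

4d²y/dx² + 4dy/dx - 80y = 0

Characteristic equation: 4r² + 4r - 80 = 0
Divide by 4: r² + r - 20 = 0
Roots: r = 4, -5 (distinct real)
General solution: y = C₁e^(4x) + C₂e^(-5x)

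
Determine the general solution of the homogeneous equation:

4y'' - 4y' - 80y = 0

Characteristic equation: 4r² - 4r - 80 = 0
Divide by 4: r² - r - 20 = 0
Roots: r = 5, -4 (distinct real)
General solution: y = C₁e^(5x) + C₂e^(-4x)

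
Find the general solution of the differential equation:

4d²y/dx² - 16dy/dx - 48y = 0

Characteristic equation: 4r² - 16r - 48 = 0
Divide by 4: r² - 4r - 12 = 0
Roots: r = 6, -2 (distinct real)
General solution: y = C₁e^(6x) + C₂e^(-2x)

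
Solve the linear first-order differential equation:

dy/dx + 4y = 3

Using integrating factor method:

General solution: y = 3/4 + Ce^(-4x)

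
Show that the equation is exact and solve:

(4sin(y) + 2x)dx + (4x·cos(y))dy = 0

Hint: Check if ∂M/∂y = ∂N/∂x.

Verify exactness: ∂M/∂y = ∂N/∂x ✓
Find F(x,y) such that ∂F/∂x = M, ∂F/∂y = N
Solution: 4x·sin(y) + x² = C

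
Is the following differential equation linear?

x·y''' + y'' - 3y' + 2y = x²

Yes. Linear (y and its derivatives appear to the first power only, no products of y terms)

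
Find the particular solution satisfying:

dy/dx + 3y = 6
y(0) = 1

General solution: y = 2 + Ce^(-3x)
Applying y(0) = 1: C = 1 - 2 = -1
Particular solution: y = 2 - e^(-3x)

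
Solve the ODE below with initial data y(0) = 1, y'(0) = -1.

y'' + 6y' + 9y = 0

General solution: y = (C₁ + C₂x)e^(-3x)
Repeated root r = -3
Applying ICs: C₁ = 1, C₂ = 2
Particular solution: y = (1 + 2x)e^(-3x)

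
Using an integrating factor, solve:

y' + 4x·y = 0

Using integrating factor method:

General solution: y = Ce^(-2x^2)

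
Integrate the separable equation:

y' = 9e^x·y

Separating variables and integrating:
ln|y| = 9e^x + C

General solution: y = Ce^(9e^x)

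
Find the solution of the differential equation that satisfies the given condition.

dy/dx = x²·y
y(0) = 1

General solution: y = Ce^(x³/3)
Applying IC y(0) = 1:
Particular solution: y = e^(x³/3)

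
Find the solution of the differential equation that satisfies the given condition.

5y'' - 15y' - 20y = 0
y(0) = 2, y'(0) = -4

General solution: y = C₁e^(4x) + C₂e^(-x)
Applying ICs: C₁ = -2/5, C₂ = 12/5
Particular solution: y = -(2/5)e^(4x) + (12/5)e^(-x)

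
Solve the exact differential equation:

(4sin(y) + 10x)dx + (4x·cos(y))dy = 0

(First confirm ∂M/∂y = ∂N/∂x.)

Verify exactness: ∂M/∂y = ∂N/∂x ✓
Find F(x,y) such that ∂F/∂x = M, ∂F/∂y = N
Solution: 4x·sin(y) + 5x² = C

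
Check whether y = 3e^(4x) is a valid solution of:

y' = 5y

Verification:
y = 3e^(4x)
y' = 12e^(4x)
But 5y = 15e^(4x)
y' ≠ 5y — the derivative does not match

No, it is not a solution.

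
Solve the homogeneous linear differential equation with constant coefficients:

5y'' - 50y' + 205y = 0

Characteristic equation: 5r² - 50r + 205 = 0
Divide by 5: r² - 10r + 41 = 0
Roots: r = 5 ± 4i (complex conjugates)
General solution: y = e^(5x)(C₁cos(4x) + C₂sin(4x))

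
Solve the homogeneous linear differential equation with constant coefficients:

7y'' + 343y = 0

Characteristic equation: 7r² + 343 = 0
Divide by 7: r² + 49 = 0
Roots: r = ±7i (complex conjugates)
General solution: y = C₁cos(7x) + C₂sin(7x)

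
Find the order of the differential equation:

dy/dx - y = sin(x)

The order is 1 (highest derivative is of order 1).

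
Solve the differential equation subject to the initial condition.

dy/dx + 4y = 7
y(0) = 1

General solution: y = 7/4 + Ce^(-4x)
Applying y(0) = 1: C = 1 - 7/4 = -3/4
Particular solution: y = 7/4 - (3/4)e^(-4x)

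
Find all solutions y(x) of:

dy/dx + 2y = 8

Using integrating factor method:

General solution: y = 4 + Ce^(-2x)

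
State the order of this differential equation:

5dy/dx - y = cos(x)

The order is 1 (highest derivative is of order 1).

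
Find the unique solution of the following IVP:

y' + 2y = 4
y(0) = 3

General solution: y = 2 + Ce^(-2x)
Applying y(0) = 3: C = 3 - 2 = 1
Particular solution: y = 2 + e^(-2x)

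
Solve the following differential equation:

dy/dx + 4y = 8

Using integrating factor method:

General solution: y = 2 + Ce^(-4x)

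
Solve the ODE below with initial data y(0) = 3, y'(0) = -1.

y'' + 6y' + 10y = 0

General solution: y = e^(-3x)(C₁cos(x) + C₂sin(x))
Complex roots r = -3 ± i
Applying ICs: C₁ = 3, C₂ = 8
Particular solution: y = e^(-3x)(3cos(x) + 8sin(x))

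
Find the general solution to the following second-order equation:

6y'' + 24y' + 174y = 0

Characteristic equation: 6r² + 24r + 174 = 0
Divide by 6: r² + 4r + 29 = 0
Roots: r = -2 ± 5i (complex conjugates)
General solution: y = e^(-2x)(C₁cos(5x) + C₂sin(5x))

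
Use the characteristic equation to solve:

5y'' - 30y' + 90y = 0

Characteristic equation: 5r² - 30r + 90 = 0
Divide by 5: r² - 6r + 18 = 0
Roots: r = 3 ± 3i (complex conjugates)
General solution: y = e^(3x)(C₁cos(3x) + C₂sin(3x))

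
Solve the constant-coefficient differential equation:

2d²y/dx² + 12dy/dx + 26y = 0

Characteristic equation: 2r² + 12r + 26 = 0
Divide by 2: r² + 6r + 13 = 0
Roots: r = -3 ± 2i (complex conjugates)
General solution: y = e^(-3x)(C₁cos(2x) + C₂sin(2x))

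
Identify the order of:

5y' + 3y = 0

The order is 1 (highest derivative is of order 1).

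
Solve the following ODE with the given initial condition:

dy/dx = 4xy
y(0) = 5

General solution: y = Ce^(2x²)
Applying IC y(0) = 5:
Particular solution: y = 5e^(2x²)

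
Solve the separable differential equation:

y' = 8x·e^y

Separating variables and integrating:
-e^(-y) = 4x² + C

General solution: y = -ln(C - 4x²)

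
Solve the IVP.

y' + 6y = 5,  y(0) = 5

General solution: y = 5/6 + Ce^(-6x)
Applying y(0) = 5: C = 5 - 5/6 = 25/6
Particular solution: y = 5/6 + (25/6)e^(-6x)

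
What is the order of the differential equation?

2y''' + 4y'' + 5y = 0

The order is 3 (highest derivative is of order 3).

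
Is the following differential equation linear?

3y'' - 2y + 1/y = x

No. Nonlinear (1/y term)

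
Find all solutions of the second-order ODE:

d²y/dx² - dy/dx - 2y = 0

Characteristic equation: r² - r - 2 = 0
Roots: r = 2, -1 (distinct real)
General solution: y = C₁e^(2x) + C₂e^(-x)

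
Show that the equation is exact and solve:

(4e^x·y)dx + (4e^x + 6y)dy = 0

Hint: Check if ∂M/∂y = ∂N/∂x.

Verify exactness: ∂M/∂y = ∂N/∂x ✓
Find F(x,y) such that ∂F/∂x = M, ∂F/∂y = N
Solution: 4e^x·y + 3y² = C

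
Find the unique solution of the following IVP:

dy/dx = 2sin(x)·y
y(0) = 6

General solution: y = Ce^(-2cos(x))
Applying IC y(0) = 6:
Particular solution: y = 6e^(2(1-cos(x)))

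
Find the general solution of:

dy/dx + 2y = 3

Using integrating factor method:

General solution: y = 3/2 + Ce^(-2x)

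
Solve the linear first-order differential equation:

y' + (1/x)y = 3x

Using integrating factor method:

General solution: y = x^2 + C/x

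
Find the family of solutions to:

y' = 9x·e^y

Separating variables and integrating:
-e^(-y) = 9x²/2 + C

General solution: y = -ln(C - 9x²/2)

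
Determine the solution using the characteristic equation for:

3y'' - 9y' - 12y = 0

Characteristic equation: 3r² - 9r - 12 = 0
Divide by 3: r² - 3r - 4 = 0
Roots: r = 4, -1 (distinct real)
General solution: y = C₁e^(4x) + C₂e^(-x)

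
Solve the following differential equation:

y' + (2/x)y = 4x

Using integrating factor method:

General solution: y = x^2 + Cx^(-2)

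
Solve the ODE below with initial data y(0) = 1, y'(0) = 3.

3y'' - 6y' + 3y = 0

General solution: y = (C₁ + C₂x)e^x
Repeated root r = 1
Applying ICs: C₁ = 1, C₂ = 2
Particular solution: y = (1 + 2x)e^x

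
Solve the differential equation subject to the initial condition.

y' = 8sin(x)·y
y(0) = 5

General solution: y = Ce^(-8cos(x))
Applying IC y(0) = 5:
Particular solution: y = 5e^(8(1-cos(x)))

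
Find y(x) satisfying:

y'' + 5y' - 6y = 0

Characteristic equation: r² + 5r - 6 = 0
Roots: r = 1, -6 (distinct real)
General solution: y = C₁e^x + C₂e^(-6x)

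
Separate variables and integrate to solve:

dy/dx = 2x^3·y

Separating variables and integrating:
ln|y| = x^4/2 + C

General solution: y = Ce^(x^4/2)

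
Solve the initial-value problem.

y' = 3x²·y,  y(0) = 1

General solution: y = Ce^(x³)
Applying IC y(0) = 1:
Particular solution: y = e^(x³)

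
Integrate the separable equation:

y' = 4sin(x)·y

Separating variables and integrating:
ln|y| = -4cos(x) + C

General solution: y = Ce^(-4cos(x))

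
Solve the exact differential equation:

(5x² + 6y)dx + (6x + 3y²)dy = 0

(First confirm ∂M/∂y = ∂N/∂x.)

Verify exactness: ∂M/∂y = ∂N/∂x ✓
Find F(x,y) such that ∂F/∂x = M, ∂F/∂y = N
Solution: 5x³/3 + 6xy + y³ = C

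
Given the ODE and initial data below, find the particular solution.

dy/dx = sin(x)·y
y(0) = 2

General solution: y = Ce^(-cos(x))
Applying IC y(0) = 2:
Particular solution: y = 2e^(1-cos(x))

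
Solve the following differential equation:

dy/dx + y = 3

Using integrating factor method:

General solution: y = 3 + Ce^(-x)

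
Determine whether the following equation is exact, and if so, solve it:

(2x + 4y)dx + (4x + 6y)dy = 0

Verify exactness: ∂M/∂y = ∂N/∂x ✓
Find F(x,y) such that ∂F/∂x = M, ∂F/∂y = N
Solution: x² + 4xy + 3y² = C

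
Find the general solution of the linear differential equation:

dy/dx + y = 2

Using integrating factor method:

General solution: y = 2 + Ce^(-x)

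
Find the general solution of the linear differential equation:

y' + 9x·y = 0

Using integrating factor method:

General solution: y = Ce^(-9x^2/2)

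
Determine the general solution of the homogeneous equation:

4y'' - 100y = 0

Characteristic equation: 4r² - 100 = 0
Divide by 4: r² - 25 = 0
Roots: r = 5, -5 (distinct real)
General solution: y = C₁e^(5x) + C₂e^(-5x)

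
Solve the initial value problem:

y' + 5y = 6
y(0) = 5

General solution: y = 6/5 + Ce^(-5x)
Applying y(0) = 5: C = 5 - 6/5 = 19/5
Particular solution: y = 6/5 + (19/5)e^(-5x)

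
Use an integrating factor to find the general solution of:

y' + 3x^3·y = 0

Using integrating factor method:

General solution: y = Ce^(-3x^4/4)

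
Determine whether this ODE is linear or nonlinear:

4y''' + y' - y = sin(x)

Linear (y and its derivatives appear to the first power only, no products of y terms)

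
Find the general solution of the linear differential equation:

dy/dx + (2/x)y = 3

Using integrating factor method:

General solution: y = x + Cx^(-2)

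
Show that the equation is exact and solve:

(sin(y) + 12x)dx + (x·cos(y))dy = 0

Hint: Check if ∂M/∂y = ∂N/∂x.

Verify exactness: ∂M/∂y = ∂N/∂x ✓
Find F(x,y) such that ∂F/∂x = M, ∂F/∂y = N
Solution: x·sin(y) + 6x² = C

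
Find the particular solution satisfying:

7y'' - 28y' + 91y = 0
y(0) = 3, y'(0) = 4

General solution: y = e^(2x)(C₁cos(3x) + C₂sin(3x))
Complex roots r = 2 ± 3i
Applying ICs: C₁ = 3, C₂ = -2/3
Particular solution: y = e^(2x)(3cos(3x) - (2/3)sin(3x))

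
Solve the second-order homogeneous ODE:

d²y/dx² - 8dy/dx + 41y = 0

Characteristic equation: r² - 8r + 41 = 0
Roots: r = 4 ± 5i (complex conjugates)
General solution: y = e^(4x)(C₁cos(5x) + C₂sin(5x))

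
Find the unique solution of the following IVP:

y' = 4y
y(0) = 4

General solution: y = Ce^(4x)
Applying IC y(0) = 4:
Particular solution: y = 4e^(4x)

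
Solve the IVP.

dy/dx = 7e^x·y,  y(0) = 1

General solution: y = Ce^(7e^x)
Applying IC y(0) = 1:
Particular solution: y = e^(7(e^x - 1))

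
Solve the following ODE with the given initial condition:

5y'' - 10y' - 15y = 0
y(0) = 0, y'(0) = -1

General solution: y = C₁e^(3x) + C₂e^(-x)
Applying ICs: C₁ = -1/4, C₂ = 1/4
Particular solution: y = -(1/4)e^(3x) + (1/4)e^(-x)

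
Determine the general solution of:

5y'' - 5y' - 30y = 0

Characteristic equation: 5r² - 5r - 30 = 0
Divide by 5: r² - r - 6 = 0
Roots: r = 3, -2 (distinct real)
General solution: y = C₁e^(3x) + C₂e^(-2x)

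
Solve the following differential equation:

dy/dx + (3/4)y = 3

Using integrating factor method:

General solution: y = 4 + Ce^(-3x/4)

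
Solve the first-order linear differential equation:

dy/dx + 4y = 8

Using integrating factor method:

General solution: y = 2 + Ce^(-4x)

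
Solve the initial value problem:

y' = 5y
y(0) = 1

General solution: y = Ce^(5x)
Applying IC y(0) = 1:
Particular solution: y = e^(5x)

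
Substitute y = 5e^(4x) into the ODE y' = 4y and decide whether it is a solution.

Verification:
y = 5e^(4x)
y' = 20e^(4x)
4y = 20e^(4x)
y' = 4y ✓

Yes, it is a solution.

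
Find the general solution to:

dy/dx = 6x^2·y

Separating variables and integrating:
ln|y| = 2x^3 + C

General solution: y = Ce^(2x^3)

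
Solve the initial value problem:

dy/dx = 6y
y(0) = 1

General solution: y = Ce^(6x)
Applying IC y(0) = 1:
Particular solution: y = e^(6x)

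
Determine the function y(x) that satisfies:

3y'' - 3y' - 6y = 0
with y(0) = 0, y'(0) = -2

General solution: y = C₁e^(2x) + C₂e^(-x)
Applying ICs: C₁ = -2/3, C₂ = 2/3
Particular solution: y = -(2/3)e^(2x) + (2/3)e^(-x)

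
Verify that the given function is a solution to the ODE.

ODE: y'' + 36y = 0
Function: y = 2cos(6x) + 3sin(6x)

Verification:
y'' = -72cos(6x) - 108sin(6x)
y'' + 36y = 0 ✓

Yes, it is a solution.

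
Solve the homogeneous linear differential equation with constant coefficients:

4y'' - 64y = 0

Characteristic equation: 4r² - 64 = 0
Divide by 4: r² - 16 = 0
Roots: r = 4, -4 (distinct real)
General solution: y = C₁e^(4x) + C₂e^(-4x)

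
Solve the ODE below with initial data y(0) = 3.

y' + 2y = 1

General solution: y = 1/2 + Ce^(-2x)
Applying y(0) = 3: C = 3 - 1/2 = 5/2
Particular solution: y = 1/2 + (5/2)e^(-2x)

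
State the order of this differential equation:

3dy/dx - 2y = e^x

The order is 1 (highest derivative is of order 1).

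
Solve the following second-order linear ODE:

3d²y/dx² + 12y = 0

Characteristic equation: 3r² + 12 = 0
Divide by 3: r² + 4 = 0
Roots: r = ±2i (complex conjugates)
General solution: y = C₁cos(2x) + C₂sin(2x)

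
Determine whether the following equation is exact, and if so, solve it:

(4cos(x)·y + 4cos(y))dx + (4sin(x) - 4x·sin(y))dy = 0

Verify exactness: ∂M/∂y = ∂N/∂x ✓
Find F(x,y) such that ∂F/∂x = M, ∂F/∂y = N
Solution: 4sin(x)·y + 4x·cos(y) = C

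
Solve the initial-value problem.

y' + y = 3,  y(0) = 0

General solution: y = 3 + Ce^(-x)
Applying y(0) = 0: C = 0 - 3 = -3
Particular solution: y = 3 - 3e^(-x)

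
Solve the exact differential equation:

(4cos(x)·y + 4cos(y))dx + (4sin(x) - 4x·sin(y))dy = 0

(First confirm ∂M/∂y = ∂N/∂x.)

Verify exactness: ∂M/∂y = ∂N/∂x ✓
Find F(x,y) such that ∂F/∂x = M, ∂F/∂y = N
Solution: 4sin(x)·y + 4x·cos(y) = C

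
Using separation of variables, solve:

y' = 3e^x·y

Separating variables and integrating:
ln|y| = 3e^x + C

General solution: y = Ce^(3e^x)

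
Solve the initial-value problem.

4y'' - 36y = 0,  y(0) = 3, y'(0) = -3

General solution: y = C₁e^(3x) + C₂e^(-3x)
Applying ICs: C₁ = 1, C₂ = 2
Particular solution: y = e^(3x) + 2e^(-3x)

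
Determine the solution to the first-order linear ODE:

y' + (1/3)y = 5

Using integrating factor method:

General solution: y = 15 + Ce^(-x/3)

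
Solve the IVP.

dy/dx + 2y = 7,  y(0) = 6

General solution: y = 7/2 + Ce^(-2x)
Applying y(0) = 6: C = 6 - 7/2 = 5/2
Particular solution: y = 7/2 + (5/2)e^(-2x)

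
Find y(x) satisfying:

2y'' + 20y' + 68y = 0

Characteristic equation: 2r² + 20r + 68 = 0
Divide by 2: r² + 10r + 34 = 0
Roots: r = -5 ± 3i (complex conjugates)
General solution: y = e^(-5x)(C₁cos(3x) + C₂sin(3x))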